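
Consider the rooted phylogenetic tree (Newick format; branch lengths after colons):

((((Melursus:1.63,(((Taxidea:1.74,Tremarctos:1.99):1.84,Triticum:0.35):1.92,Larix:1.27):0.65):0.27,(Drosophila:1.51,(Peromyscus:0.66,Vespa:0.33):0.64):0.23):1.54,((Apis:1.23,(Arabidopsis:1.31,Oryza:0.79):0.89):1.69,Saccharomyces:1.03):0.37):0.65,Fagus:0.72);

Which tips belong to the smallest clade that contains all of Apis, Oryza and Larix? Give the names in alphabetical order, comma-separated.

Tracing Apis: it sits inside (Apis,(Arabidopsis,Oryza)).
Tracing Oryza: it sits inside (Arabidopsis,Oryza).
Tracing Larix: it sits inside (((Taxidea,Tremarctos),Triticum),Larix).
The smallest clade enclosing all 3 is (((Melursus,(((Taxidea,Tremarctos),Triticum),Larix)),(Drosophila,(Peromyscus,Vespa))),((Apis,(Arabidopsis,Oryza)),Saccharomyces)); the answer is its 12 terminal taxa in alphabetical order.

Apis, Arabidopsis, Drosophila, Larix, Melursus, Oryza, Peromyscus, Saccharomyces, Taxidea, Tremarctos, Triticum, Vespa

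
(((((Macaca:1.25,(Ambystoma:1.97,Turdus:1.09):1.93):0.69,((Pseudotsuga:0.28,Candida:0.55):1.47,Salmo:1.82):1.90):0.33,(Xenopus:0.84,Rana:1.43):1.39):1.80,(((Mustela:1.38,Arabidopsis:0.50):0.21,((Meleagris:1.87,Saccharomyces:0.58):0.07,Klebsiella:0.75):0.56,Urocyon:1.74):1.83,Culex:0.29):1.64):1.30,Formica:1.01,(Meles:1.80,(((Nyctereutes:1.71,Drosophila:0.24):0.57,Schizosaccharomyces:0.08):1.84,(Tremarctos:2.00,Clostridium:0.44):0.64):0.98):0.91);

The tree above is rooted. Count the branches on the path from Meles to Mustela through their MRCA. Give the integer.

The MRCA of Meles and Mustela is the root of the tree.
From Meles up to that node: 2 branches. From Mustela up to the same node: 5 branches. Total: 2 + 5 = 7.

7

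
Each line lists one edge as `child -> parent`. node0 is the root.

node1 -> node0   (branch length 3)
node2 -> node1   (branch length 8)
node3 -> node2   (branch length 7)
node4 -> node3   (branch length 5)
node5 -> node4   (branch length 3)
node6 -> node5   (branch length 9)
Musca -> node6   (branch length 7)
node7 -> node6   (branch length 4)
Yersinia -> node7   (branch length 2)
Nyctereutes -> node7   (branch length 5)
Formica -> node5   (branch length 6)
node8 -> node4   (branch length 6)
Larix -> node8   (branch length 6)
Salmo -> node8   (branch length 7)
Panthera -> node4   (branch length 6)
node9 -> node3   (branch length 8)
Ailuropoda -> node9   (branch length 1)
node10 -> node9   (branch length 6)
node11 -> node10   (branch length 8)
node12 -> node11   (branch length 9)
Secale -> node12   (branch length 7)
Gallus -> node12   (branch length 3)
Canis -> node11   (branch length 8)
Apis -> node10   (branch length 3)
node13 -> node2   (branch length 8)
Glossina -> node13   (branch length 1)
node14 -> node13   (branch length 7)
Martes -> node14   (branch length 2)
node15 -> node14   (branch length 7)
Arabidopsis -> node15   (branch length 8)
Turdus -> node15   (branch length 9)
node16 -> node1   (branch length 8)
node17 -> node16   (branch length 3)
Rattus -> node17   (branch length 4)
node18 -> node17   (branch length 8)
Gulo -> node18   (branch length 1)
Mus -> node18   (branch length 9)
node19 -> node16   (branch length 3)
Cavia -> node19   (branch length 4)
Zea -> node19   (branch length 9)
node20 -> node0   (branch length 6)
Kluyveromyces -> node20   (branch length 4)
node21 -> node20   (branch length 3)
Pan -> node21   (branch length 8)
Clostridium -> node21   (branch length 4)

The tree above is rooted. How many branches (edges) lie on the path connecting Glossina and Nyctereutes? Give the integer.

The MRCA of Glossina and Nyctereutes is the node subtending (((((Musca,(Yersinia,Nyctereutes)),Formica),(Larix,Salmo),Panthera),(Ailuropoda,(((Secale,Gallus),Canis),Apis))),(Glossina,(Martes,(Arabidopsis,Turdus)))).
From Glossina up to that node: 2 branches. From Nyctereutes up to the same node: 6 branches. Total: 2 + 6 = 8.

8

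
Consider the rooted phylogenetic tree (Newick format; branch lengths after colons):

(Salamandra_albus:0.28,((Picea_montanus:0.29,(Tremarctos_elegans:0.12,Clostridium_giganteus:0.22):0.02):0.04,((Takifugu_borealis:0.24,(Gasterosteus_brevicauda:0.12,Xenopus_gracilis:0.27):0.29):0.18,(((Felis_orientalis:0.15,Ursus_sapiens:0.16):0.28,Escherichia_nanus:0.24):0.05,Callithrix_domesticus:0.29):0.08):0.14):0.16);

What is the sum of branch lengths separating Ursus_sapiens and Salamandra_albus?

1.15

The path runs Ursus_sapiens → … → MRCA → … → Salamandra_albus; the MRCA is the root of the tree.
Branch lengths along that path: 0.16 + 0.28 + 0.05 + 0.08 + 0.14 + 0.16 + 0.28 = 1.15.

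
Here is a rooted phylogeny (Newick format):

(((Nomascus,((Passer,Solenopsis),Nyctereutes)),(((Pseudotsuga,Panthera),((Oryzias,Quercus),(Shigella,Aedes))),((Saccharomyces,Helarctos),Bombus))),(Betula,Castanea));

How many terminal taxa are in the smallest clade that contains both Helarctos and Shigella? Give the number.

9

The MRCA of Helarctos and Shigella is the node subtending (((Pseudotsuga,Panthera),((Oryzias,Quercus),(Shigella,Aedes))),((Saccharomyces,Helarctos),Bombus)).
That clade contains 9 terminal taxa: Aedes, Bombus, Helarctos, Oryzias, Panthera, Pseudotsuga, Quercus, Saccharomyces, Shigella.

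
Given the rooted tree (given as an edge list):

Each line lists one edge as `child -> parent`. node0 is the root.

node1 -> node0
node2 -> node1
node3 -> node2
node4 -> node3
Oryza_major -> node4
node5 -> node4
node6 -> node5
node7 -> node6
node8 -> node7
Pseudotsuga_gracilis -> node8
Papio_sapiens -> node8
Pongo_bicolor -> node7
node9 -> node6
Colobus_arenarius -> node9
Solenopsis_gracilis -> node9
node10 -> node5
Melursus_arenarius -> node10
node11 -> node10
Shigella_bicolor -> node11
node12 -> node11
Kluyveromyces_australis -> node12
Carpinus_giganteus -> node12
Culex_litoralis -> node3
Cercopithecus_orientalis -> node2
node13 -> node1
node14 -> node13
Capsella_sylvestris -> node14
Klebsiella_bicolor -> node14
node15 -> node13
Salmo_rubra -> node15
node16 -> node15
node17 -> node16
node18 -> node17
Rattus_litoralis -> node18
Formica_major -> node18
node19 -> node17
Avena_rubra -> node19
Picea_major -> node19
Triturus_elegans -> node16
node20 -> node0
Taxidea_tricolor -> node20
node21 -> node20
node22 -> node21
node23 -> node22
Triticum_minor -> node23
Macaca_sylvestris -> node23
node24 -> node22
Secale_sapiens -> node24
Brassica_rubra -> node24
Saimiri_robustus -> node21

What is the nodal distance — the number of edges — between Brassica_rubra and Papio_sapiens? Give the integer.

The MRCA of Brassica_rubra and Papio_sapiens is the root of the tree.
From Brassica_rubra up to that node: 5 branches. From Papio_sapiens up to the same node: 9 branches. Total: 5 + 9 = 14.

14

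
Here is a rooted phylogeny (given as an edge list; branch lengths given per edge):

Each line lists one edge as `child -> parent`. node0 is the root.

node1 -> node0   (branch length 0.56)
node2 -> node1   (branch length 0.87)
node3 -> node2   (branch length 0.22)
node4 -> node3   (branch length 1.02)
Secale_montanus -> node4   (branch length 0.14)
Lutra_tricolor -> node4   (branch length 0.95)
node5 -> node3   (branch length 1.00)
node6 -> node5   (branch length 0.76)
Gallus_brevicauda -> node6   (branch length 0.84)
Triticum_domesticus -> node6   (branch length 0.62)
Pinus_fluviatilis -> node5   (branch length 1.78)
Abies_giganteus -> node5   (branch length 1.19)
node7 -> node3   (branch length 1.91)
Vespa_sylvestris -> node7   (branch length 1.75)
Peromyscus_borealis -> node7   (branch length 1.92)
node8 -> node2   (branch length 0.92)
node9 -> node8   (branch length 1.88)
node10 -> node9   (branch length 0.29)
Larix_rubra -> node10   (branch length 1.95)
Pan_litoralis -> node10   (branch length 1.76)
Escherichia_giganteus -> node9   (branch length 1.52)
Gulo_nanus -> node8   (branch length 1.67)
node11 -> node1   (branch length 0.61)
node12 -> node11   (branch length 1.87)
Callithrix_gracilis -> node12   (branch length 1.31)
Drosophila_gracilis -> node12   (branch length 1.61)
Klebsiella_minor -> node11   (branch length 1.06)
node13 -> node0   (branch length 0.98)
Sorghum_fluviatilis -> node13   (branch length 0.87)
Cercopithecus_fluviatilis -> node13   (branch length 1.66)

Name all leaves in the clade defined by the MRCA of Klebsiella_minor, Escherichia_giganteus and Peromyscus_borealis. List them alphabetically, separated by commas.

Abies_giganteus, Callithrix_gracilis, Drosophila_gracilis, Escherichia_giganteus, Gallus_brevicauda, Gulo_nanus, Klebsiella_minor, Larix_rubra, Lutra_tricolor, Pan_litoralis, Peromyscus_borealis, Pinus_fluviatilis, Secale_montanus, Triticum_domesticus, Vespa_sylvestris

Tracing Klebsiella_minor: it sits inside ((Callithrix_gracilis,Drosophila_gracilis),Klebsiella_minor).
Tracing Escherichia_giganteus: it sits inside ((Larix_rubra,Pan_litoralis),Escherichia_giganteus).
Tracing Peromyscus_borealis: it sits inside (Vespa_sylvestris,Peromyscus_borealis).
The smallest clade enclosing all 3 is ((((Secale_montanus,Lutra_tricolor),((Gallus_brevicauda,Triticum_domesticus),Pinus_fluviatilis,Abies_giganteus),(Vespa_sylvestris,Peromyscus_borealis)),(((Larix_rubra,Pan_litoralis),Escherichia_giganteus),Gulo_nanus)),((Callithrix_gracilis,Drosophila_gracilis),Klebsiella_minor)); the answer is its 15 terminal taxa in alphabetical order.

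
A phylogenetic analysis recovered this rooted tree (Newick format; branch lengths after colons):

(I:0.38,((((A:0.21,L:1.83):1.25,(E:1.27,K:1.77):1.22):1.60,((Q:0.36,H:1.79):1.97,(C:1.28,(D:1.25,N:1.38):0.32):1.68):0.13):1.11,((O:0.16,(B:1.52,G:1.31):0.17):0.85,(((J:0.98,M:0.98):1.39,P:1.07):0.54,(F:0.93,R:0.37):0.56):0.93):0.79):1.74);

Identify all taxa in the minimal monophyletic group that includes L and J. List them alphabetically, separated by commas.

Tracing L: it sits inside (A,L).
Tracing J: it sits inside (J,M).
The smallest clade enclosing both is ((((A,L),(E,K)),((Q,H),(C,(D,N)))),((O,(B,G)),(((J,M),P),(F,R)))); the answer is its 17 terminal taxa in alphabetical order.

A, B, C, D, E, F, G, H, J, K, L, M, N, O, P, Q, R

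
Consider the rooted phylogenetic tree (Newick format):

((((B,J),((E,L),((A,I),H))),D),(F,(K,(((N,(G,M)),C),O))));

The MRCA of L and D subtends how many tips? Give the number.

8

The MRCA of L and D is the node subtending (((B,J),((E,L),((A,I),H))),D).
That clade contains 8 terminal taxa: A, B, D, E, H, I, J, L.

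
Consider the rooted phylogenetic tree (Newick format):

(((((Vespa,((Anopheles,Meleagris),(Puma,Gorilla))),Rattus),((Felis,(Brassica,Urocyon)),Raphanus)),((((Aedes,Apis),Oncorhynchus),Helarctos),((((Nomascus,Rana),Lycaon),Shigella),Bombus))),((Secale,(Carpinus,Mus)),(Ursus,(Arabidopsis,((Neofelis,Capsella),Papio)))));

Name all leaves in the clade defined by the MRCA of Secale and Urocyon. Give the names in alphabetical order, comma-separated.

Tracing Secale: it sits inside (Secale,(Carpinus,Mus)).
Tracing Urocyon: it sits inside (Brassica,Urocyon).
The smallest clade enclosing both is the whole tree (their MRCA is the root), so the answer is all 27 tips in alphabetical order.

Aedes, Anopheles, Apis, Arabidopsis, Bombus, Brassica, Capsella, Carpinus, Felis, Gorilla, Helarctos, Lycaon, Meleagris, Mus, Neofelis, Nomascus, Oncorhynchus, Papio, Puma, Rana, Raphanus, Rattus, Secale, Shigella, Urocyon, Ursus, Vespa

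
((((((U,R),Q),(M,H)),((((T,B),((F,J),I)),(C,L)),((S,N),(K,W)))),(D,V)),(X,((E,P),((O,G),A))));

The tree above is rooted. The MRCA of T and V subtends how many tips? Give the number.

18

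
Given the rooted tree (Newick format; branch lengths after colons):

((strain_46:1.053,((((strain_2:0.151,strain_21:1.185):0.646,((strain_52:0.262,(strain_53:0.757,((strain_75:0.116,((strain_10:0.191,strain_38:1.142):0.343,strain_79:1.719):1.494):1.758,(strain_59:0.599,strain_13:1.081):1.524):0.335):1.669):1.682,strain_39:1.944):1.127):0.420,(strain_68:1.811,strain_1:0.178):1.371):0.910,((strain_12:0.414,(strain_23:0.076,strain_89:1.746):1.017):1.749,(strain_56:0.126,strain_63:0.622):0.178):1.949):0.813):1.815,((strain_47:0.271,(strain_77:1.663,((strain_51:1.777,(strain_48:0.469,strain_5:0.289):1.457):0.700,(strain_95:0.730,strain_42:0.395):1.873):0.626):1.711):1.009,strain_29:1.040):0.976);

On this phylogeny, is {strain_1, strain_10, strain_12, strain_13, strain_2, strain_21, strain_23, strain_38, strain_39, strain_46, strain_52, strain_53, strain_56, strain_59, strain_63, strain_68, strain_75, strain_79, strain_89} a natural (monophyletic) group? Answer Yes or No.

Yes

The most recent common ancestor of these taxa subtends (strain_46,((((strain_2,strain_21),((strain_52,(strain_53,((strain_75,((strain_10,strain_38),strain_79)),(strain_59,strain_13)))),strain_39)),(strain_68,strain_1)),((strain_12,(strain_23,strain_89)),(strain_56,strain_63)))).
That clade has exactly 19 tips — every listed taxon and nothing else — so the group is monophyletic.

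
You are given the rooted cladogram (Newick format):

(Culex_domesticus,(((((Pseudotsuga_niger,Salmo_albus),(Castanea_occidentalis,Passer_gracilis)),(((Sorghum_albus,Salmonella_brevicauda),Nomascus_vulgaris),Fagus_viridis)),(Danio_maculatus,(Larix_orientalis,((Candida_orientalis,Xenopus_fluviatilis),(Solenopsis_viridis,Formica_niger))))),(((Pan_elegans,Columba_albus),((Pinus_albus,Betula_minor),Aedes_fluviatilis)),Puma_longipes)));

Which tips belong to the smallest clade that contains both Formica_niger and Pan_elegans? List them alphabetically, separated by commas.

Tracing Formica_niger: it sits inside (Solenopsis_viridis,Formica_niger).
Tracing Pan_elegans: it sits inside (Pan_elegans,Columba_albus).
The smallest clade enclosing both is (((((Pseudotsuga_niger,Salmo_albus),(Castanea_occidentalis,Passer_gracilis)),(((Sorghum_albus,Salmonella_brevicauda),Nomascus_vulgaris),Fagus_viridis)),(Danio_maculatus,(Larix_orientalis,((Candida_orientalis,Xenopus_fluviatilis),(Solenopsis_viridis,Formica_niger))))),(((Pan_elegans,Columba_albus),((Pinus_albus,Betula_minor),Aedes_fluviatilis)),Puma_longipes)); the answer is its 20 terminal taxa in alphabetical order.

Aedes_fluviatilis, Betula_minor, Candida_orientalis, Castanea_occidentalis, Columba_albus, Danio_maculatus, Fagus_viridis, Formica_niger, Larix_orientalis, Nomascus_vulgaris, Pan_elegans, Passer_gracilis, Pinus_albus, Pseudotsuga_niger, Puma_longipes, Salmo_albus, Salmonella_brevicauda, Solenopsis_viridis, Sorghum_albus, Xenopus_fluviatilis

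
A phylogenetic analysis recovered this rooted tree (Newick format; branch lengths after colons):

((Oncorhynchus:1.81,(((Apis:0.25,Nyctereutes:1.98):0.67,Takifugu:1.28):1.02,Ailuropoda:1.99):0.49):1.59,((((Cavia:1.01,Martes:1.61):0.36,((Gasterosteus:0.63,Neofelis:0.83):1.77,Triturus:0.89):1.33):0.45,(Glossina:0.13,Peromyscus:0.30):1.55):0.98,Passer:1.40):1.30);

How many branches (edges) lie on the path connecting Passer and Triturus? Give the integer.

The MRCA of Passer and Triturus is the node subtending ((((Cavia,Martes),((Gasterosteus,Neofelis),Triturus)),(Glossina,Peromyscus)),Passer).
From Passer up to that node: 1 branch. From Triturus up to the same node: 4 branches. Total: 1 + 4 = 5.

5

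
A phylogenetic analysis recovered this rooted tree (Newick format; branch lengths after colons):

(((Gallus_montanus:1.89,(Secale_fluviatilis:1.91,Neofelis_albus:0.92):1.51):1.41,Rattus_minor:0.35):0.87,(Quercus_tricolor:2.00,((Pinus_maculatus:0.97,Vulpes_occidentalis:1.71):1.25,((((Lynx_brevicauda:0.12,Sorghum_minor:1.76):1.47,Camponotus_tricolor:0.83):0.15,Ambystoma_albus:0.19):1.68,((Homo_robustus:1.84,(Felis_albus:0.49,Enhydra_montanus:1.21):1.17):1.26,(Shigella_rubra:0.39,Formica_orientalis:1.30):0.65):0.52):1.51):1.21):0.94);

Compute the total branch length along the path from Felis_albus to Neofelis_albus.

11.81

The path runs Felis_albus → … → MRCA → … → Neofelis_albus; the MRCA is the root of the tree.
Branch lengths along that path: 0.49 + 1.17 + 1.26 + 0.52 + 1.51 + 1.21 + 0.94 + 0.87 + 1.41 + 1.51 + 0.92 = 11.81.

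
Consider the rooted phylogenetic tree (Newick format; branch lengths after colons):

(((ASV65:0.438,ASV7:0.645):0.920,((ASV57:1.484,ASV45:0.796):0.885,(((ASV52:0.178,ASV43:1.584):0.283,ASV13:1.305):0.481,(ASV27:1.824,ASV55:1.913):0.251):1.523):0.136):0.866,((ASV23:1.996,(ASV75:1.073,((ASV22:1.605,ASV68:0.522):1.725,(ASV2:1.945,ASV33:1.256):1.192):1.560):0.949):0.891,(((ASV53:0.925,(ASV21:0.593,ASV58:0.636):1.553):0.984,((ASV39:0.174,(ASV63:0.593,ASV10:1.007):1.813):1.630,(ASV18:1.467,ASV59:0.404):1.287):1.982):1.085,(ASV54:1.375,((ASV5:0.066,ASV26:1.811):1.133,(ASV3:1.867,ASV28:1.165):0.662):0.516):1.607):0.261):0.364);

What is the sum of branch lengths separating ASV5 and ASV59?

8.080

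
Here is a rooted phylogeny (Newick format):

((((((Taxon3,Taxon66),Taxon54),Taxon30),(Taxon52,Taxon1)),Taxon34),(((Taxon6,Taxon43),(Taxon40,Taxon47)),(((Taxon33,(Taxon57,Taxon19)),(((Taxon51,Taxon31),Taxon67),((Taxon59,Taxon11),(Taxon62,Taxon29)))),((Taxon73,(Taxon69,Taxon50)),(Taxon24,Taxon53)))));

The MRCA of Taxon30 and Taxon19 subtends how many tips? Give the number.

The MRCA of Taxon30 and Taxon19 is the root, so the clade is the entire tree.
That clade contains 26 terminal taxa: Taxon1, Taxon11, Taxon19, Taxon24, Taxon29, Taxon3, Taxon30, Taxon31, Taxon33, Taxon34, Taxon40, Taxon43, Taxon47, Taxon50, Taxon51, Taxon52, Taxon53, Taxon54, Taxon57, Taxon59, Taxon6, Taxon62, Taxon66, Taxon67, Taxon69, Taxon73.

26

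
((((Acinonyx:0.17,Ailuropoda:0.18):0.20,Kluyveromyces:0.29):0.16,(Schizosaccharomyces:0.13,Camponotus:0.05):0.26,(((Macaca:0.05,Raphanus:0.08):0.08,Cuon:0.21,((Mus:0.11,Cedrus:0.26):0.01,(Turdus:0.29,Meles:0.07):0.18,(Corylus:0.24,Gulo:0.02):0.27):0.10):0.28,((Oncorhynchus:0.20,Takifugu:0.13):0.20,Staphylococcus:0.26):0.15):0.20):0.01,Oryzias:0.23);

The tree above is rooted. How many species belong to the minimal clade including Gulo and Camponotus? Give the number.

The MRCA of Gulo and Camponotus is the node subtending (((Acinonyx,Ailuropoda),Kluyveromyces),(Schizosaccharomyces,Camponotus),(((Macaca,Raphanus),Cuon,((Mus,Cedrus),(Turdus,Meles),(Corylus,Gulo))),((Oncorhynchus,Takifugu),Staphylococcus))).
That clade contains 17 terminal taxa: Acinonyx, Ailuropoda, Camponotus, Cedrus, Corylus, Cuon, Gulo, Kluyveromyces, Macaca, Meles, Mus, Oncorhynchus, Raphanus, Schizosaccharomyces, Staphylococcus, Takifugu, Turdus.

17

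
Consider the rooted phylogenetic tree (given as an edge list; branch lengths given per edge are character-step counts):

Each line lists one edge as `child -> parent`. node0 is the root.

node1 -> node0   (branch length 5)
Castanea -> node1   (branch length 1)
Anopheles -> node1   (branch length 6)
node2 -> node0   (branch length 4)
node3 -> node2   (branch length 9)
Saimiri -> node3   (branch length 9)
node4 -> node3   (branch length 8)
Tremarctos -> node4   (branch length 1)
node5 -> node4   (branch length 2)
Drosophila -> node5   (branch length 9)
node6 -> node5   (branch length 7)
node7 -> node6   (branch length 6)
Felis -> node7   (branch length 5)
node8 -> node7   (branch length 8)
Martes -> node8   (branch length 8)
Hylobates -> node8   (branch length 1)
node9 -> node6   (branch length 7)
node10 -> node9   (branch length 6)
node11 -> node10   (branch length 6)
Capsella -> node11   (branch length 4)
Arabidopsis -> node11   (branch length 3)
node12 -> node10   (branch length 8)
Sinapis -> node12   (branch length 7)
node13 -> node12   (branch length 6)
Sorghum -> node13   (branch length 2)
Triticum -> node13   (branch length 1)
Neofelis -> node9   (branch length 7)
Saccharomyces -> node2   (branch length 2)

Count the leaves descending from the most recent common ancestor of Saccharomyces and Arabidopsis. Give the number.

13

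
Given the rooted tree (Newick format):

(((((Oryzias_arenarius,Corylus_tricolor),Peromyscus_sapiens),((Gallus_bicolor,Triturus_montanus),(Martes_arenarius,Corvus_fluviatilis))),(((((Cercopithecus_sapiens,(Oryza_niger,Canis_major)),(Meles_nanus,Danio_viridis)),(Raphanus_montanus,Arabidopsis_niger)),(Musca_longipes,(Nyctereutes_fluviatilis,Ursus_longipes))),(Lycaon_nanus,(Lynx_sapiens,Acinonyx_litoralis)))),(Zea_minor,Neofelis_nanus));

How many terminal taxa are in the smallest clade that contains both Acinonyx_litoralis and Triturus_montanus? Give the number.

20

The MRCA of Acinonyx_litoralis and Triturus_montanus is the node subtending ((((Oryzias_arenarius,Corylus_tricolor),Peromyscus_sapiens),((Gallus_bicolor,Triturus_montanus),(Martes_arenarius,Corvus_fluviatilis))),(((((Cercopithecus_sapiens,(Oryza_niger,Canis_major)),(Meles_nanus,Danio_viridis)),(Raphanus_montanus,Arabidopsis_niger)),(Musca_longipes,(Nyctereutes_fluviatilis,Ursus_longipes))),(Lycaon_nanus,(Lynx_sapiens,Acinonyx_litoralis)))).
That clade contains 20 terminal taxa: Acinonyx_litoralis, Arabidopsis_niger, Canis_major, Cercopithecus_sapiens, Corvus_fluviatilis, Corylus_tricolor, Danio_viridis, Gallus_bicolor, Lycaon_nanus, Lynx_sapiens, Martes_arenarius, Meles_nanus, Musca_longipes, Nyctereutes_fluviatilis, Oryza_niger, Oryzias_arenarius, Peromyscus_sapiens, Raphanus_montanus, Triturus_montanus, Ursus_longipes.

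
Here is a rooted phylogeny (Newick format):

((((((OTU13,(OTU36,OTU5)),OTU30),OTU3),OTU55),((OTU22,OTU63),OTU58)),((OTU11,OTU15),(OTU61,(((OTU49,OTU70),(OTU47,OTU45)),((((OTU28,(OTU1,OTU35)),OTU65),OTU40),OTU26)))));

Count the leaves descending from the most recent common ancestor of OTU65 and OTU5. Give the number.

The MRCA of OTU65 and OTU5 is the root, so the clade is the entire tree.
That clade contains 22 terminal taxa: OTU1, OTU11, OTU13, OTU15, OTU22, OTU26, OTU28, OTU3, OTU30, OTU35, OTU36, OTU40, OTU45, OTU47, OTU49, OTU5, OTU55, OTU58, OTU61, OTU63, OTU65, OTU70.

22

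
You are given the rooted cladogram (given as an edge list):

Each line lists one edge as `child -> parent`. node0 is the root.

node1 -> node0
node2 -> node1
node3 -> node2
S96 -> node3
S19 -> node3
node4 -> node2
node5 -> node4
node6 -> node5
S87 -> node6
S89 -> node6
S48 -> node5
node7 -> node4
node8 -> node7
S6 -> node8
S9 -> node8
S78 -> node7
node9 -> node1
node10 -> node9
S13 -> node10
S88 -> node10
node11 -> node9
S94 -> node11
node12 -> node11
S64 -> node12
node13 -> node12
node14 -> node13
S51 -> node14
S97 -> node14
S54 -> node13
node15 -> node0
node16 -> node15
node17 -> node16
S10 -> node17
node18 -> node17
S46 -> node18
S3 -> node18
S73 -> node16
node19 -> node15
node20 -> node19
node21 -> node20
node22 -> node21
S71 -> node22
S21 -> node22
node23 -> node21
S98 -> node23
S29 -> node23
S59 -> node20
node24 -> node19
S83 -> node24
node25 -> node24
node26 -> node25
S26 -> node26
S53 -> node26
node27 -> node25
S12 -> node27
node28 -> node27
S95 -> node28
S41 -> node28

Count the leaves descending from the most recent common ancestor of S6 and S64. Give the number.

The MRCA of S6 and S64 is the node subtending (((S96,S19),(((S87,S89),S48),((S6,S9),S78))),((S13,S88),(S94,(S64,((S51,S97),S54))))).
That clade contains 15 terminal taxa: S13, S19, S48, S51, S54, S6, S64, S78, S87, S88, S89, S9, S94, S96, S97.

15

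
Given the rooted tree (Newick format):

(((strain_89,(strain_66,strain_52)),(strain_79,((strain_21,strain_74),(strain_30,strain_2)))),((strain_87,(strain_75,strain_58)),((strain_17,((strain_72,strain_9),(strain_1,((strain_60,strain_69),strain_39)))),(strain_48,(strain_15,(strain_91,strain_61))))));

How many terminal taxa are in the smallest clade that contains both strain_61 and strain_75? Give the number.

14

The MRCA of strain_61 and strain_75 is the node subtending ((strain_87,(strain_75,strain_58)),((strain_17,((strain_72,strain_9),(strain_1,((strain_60,strain_69),strain_39)))),(strain_48,(strain_15,(strain_91,strain_61))))).
That clade contains 14 terminal taxa: strain_1, strain_15, strain_17, strain_39, strain_48, strain_58, strain_60, strain_61, strain_69, strain_72, strain_75, strain_87, strain_9, strain_91.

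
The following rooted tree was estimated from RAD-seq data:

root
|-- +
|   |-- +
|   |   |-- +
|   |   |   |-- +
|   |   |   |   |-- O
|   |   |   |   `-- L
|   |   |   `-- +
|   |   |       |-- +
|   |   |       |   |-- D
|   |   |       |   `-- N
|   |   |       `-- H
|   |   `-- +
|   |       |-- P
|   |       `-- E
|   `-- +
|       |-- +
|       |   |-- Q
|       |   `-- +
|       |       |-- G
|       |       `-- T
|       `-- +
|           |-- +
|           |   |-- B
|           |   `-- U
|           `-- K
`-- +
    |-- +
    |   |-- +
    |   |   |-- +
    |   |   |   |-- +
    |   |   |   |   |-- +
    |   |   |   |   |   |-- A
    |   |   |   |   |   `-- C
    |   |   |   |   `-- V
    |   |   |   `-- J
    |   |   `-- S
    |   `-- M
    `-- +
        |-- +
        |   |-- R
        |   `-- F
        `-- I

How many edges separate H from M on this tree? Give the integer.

8

The MRCA of H and M is the root of the tree.
From H up to that node: 5 branches. From M up to the same node: 3 branches. Total: 5 + 3 = 8.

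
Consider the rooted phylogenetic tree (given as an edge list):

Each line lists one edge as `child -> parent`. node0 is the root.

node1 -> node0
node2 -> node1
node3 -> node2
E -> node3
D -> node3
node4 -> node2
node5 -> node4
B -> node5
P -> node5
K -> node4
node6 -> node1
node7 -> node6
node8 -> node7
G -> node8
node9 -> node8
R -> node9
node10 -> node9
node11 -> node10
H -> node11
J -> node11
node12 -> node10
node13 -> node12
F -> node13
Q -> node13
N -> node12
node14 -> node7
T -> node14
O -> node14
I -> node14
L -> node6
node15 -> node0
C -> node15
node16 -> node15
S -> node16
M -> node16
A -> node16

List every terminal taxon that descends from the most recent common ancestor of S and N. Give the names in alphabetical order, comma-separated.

Tracing S: it sits inside (S,M,A).
Tracing N: it sits inside ((F,Q),N).
The smallest clade enclosing both is the whole tree (their MRCA is the root), so the answer is all 20 tips in alphabetical order.

A, B, C, D, E, F, G, H, I, J, K, L, M, N, O, P, Q, R, S, T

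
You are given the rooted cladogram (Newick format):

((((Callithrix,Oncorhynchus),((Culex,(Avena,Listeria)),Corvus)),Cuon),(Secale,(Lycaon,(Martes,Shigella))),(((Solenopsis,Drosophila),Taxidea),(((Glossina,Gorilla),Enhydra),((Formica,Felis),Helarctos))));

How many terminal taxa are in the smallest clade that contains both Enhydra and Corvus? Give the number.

20

The MRCA of Enhydra and Corvus is the root, so the clade is the entire tree.
That clade contains 20 terminal taxa: Avena, Callithrix, Corvus, Culex, Cuon, Drosophila, Enhydra, Felis, Formica, Glossina, Gorilla, Helarctos, Listeria, Lycaon, Martes, Oncorhynchus, Secale, Shigella, Solenopsis, Taxidea.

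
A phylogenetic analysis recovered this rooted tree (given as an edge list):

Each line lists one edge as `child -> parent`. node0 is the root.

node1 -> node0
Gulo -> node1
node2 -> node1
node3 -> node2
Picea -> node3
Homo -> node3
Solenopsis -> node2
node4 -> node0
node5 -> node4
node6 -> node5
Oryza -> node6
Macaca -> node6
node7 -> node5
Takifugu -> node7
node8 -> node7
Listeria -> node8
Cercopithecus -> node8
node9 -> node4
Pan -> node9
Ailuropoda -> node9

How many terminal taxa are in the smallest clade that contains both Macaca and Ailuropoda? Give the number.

The MRCA of Macaca and Ailuropoda is the node subtending (((Oryza,Macaca),(Takifugu,(Listeria,Cercopithecus))),(Pan,Ailuropoda)).
That clade contains 7 terminal taxa: Ailuropoda, Cercopithecus, Listeria, Macaca, Oryza, Pan, Takifugu.

7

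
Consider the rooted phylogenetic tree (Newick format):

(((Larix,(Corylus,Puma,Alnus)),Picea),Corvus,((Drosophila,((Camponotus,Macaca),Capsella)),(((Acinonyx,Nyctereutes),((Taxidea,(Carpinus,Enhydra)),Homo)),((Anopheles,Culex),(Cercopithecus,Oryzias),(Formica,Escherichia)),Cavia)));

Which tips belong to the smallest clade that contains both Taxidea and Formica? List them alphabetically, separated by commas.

Acinonyx, Anopheles, Carpinus, Cavia, Cercopithecus, Culex, Enhydra, Escherichia, Formica, Homo, Nyctereutes, Oryzias, Taxidea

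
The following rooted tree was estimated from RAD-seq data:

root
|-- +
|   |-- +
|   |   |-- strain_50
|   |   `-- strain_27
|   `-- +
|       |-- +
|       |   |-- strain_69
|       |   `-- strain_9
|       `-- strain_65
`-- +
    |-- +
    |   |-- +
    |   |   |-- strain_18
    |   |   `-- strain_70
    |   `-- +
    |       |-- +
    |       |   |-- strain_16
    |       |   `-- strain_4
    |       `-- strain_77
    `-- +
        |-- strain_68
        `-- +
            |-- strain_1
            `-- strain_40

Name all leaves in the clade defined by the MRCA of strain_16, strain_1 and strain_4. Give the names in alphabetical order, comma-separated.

strain_1, strain_16, strain_18, strain_4, strain_40, strain_68, strain_70, strain_77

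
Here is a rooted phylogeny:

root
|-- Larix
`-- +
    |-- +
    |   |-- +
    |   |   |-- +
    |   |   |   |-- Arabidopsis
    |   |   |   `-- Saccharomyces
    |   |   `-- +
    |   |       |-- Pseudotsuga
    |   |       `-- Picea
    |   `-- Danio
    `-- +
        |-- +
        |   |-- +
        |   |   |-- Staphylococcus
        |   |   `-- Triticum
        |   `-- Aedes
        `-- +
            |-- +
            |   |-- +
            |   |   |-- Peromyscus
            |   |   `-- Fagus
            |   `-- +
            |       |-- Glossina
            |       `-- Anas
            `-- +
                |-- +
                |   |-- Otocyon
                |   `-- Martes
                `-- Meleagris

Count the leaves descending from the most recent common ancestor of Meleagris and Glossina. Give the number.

The MRCA of Meleagris and Glossina is the node subtending (((Peromyscus,Fagus),(Glossina,Anas)),((Otocyon,Martes),Meleagris)).
That clade contains 7 terminal taxa: Anas, Fagus, Glossina, Martes, Meleagris, Otocyon, Peromyscus.

7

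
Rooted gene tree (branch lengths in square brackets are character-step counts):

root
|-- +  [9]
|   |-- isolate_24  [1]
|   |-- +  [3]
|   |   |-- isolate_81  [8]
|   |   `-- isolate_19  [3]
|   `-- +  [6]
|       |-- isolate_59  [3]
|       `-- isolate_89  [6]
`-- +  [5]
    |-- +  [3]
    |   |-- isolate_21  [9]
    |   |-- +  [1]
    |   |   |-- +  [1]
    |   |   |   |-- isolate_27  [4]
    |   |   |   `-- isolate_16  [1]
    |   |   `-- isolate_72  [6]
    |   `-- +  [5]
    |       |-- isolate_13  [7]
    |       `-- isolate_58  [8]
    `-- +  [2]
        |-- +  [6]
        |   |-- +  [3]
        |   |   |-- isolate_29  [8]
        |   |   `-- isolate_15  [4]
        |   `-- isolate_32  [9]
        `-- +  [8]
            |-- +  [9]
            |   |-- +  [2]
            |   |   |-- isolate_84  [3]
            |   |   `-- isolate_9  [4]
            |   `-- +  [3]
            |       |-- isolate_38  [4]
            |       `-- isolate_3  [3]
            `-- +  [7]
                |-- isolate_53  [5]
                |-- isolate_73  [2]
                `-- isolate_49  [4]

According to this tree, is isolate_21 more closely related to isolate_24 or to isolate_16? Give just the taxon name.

isolate_16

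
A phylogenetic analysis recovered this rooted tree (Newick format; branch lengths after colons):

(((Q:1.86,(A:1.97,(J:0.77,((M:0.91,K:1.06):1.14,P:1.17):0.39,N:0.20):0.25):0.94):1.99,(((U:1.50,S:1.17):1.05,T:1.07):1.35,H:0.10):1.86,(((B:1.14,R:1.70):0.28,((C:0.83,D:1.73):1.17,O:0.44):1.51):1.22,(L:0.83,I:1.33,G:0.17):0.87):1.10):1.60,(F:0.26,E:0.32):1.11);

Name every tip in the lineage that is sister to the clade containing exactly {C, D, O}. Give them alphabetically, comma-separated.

The clade containing exactly {C, D, O} attaches to the tree at the node subtending ((B,R),((C,D),O)).
The other lineage descending from that same node — the sister group — is (B,R); its 2 tips in alphabetical order are the answer.

B, R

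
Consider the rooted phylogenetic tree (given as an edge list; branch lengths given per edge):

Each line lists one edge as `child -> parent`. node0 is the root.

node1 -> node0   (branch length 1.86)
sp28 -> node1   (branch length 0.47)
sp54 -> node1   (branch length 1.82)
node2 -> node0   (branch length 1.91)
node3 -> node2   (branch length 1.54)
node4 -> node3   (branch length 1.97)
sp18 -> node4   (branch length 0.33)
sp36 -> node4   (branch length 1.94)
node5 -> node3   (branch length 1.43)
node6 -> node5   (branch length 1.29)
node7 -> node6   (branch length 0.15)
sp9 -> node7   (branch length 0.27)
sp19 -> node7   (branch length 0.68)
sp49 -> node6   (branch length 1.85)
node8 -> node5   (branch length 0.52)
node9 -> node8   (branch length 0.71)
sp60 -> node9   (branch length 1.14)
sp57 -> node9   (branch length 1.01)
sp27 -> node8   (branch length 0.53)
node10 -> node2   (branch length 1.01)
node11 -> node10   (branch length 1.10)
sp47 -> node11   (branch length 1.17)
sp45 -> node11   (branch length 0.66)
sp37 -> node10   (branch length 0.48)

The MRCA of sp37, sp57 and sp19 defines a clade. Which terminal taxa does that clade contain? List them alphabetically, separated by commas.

sp18, sp19, sp27, sp36, sp37, sp45, sp47, sp49, sp57, sp60, sp9

Tracing sp37: it sits inside ((sp47,sp45),sp37).
Tracing sp57: it sits inside (sp60,sp57).
Tracing sp19: it sits inside (sp9,sp19).
The smallest clade enclosing all 3 is (((sp18,sp36),(((sp9,sp19),sp49),((sp60,sp57),sp27))),((sp47,sp45),sp37)); the answer is its 11 terminal taxa in alphabetical order.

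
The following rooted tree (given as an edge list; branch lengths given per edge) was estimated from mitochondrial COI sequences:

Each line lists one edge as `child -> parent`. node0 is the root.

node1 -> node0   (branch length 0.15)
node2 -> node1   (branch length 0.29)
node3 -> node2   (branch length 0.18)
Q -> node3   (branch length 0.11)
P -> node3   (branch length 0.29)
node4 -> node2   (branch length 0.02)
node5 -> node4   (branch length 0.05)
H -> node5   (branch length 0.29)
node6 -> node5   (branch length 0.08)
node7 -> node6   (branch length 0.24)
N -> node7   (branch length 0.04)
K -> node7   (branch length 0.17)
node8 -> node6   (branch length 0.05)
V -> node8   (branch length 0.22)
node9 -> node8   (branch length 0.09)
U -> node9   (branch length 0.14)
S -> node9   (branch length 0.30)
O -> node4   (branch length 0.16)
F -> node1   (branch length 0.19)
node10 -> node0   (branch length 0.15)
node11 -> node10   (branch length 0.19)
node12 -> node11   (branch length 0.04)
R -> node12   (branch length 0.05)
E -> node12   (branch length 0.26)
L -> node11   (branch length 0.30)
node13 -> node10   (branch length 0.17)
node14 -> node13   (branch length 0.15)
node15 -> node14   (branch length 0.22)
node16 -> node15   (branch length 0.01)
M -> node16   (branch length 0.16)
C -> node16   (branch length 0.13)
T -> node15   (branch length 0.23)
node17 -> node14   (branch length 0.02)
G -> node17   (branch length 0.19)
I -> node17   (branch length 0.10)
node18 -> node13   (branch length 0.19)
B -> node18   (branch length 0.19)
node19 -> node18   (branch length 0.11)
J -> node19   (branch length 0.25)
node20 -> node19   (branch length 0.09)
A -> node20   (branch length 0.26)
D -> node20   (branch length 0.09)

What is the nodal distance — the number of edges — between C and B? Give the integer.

The MRCA of C and B is the node subtending ((((M,C),T),(G,I)),(B,(J,(A,D)))).
From C up to that node: 4 branches. From B up to the same node: 2 branches. Total: 4 + 2 = 6.

6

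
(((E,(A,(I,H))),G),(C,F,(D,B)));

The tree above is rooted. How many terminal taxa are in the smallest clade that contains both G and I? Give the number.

The MRCA of G and I is the node subtending ((E,(A,(I,H))),G).
That clade contains 5 terminal taxa: A, E, G, H, I.

5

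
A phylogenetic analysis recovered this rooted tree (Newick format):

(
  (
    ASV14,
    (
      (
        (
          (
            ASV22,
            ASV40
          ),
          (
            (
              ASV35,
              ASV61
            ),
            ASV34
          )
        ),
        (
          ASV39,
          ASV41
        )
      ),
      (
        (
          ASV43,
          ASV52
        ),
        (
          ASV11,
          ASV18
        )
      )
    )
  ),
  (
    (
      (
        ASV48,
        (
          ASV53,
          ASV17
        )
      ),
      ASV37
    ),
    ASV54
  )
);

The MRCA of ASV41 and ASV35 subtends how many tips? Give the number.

The MRCA of ASV41 and ASV35 is the node subtending (((ASV22,ASV40),((ASV35,ASV61),ASV34)),(ASV39,ASV41)).
That clade contains 7 terminal taxa: ASV22, ASV34, ASV35, ASV39, ASV40, ASV41, ASV61.

7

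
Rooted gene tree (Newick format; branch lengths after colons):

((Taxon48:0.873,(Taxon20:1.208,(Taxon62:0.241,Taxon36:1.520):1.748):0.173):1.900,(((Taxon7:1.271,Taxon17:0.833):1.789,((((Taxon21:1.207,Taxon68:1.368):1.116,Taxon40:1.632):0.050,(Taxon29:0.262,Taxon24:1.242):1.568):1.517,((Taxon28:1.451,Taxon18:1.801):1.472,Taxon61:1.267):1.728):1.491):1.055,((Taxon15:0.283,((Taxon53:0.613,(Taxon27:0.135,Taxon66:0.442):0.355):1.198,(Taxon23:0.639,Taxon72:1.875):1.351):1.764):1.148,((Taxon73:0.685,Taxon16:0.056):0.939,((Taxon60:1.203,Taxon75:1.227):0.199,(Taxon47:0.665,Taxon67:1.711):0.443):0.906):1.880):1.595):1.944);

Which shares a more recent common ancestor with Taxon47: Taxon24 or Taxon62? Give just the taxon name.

Taxon24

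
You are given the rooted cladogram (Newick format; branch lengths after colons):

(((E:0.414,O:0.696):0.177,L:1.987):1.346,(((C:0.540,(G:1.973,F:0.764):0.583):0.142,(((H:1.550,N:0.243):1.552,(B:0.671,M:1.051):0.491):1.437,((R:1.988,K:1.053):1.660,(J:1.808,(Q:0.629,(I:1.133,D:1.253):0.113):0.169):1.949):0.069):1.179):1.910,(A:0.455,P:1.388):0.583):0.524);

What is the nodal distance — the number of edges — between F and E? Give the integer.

The MRCA of F and E is the root of the tree.
From F up to that node: 5 branches. From E up to the same node: 3 branches. Total: 5 + 3 = 8.

8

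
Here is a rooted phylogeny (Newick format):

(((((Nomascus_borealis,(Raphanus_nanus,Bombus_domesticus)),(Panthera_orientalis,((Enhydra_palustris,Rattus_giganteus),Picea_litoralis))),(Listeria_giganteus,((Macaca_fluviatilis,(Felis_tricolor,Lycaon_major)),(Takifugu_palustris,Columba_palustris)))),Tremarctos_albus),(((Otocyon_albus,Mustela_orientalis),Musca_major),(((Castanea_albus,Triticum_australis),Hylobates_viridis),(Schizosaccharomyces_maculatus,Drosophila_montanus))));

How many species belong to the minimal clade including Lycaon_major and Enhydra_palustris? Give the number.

13

The MRCA of Lycaon_major and Enhydra_palustris is the node subtending (((Nomascus_borealis,(Raphanus_nanus,Bombus_domesticus)),(Panthera_orientalis,((Enhydra_palustris,Rattus_giganteus),Picea_litoralis))),(Listeria_giganteus,((Macaca_fluviatilis,(Felis_tricolor,Lycaon_major)),(Takifugu_palustris,Columba_palustris)))).
That clade contains 13 terminal taxa: Bombus_domesticus, Columba_palustris, Enhydra_palustris, Felis_tricolor, Listeria_giganteus, Lycaon_major, Macaca_fluviatilis, Nomascus_borealis, Panthera_orientalis, Picea_litoralis, Raphanus_nanus, Rattus_giganteus, Takifugu_palustris.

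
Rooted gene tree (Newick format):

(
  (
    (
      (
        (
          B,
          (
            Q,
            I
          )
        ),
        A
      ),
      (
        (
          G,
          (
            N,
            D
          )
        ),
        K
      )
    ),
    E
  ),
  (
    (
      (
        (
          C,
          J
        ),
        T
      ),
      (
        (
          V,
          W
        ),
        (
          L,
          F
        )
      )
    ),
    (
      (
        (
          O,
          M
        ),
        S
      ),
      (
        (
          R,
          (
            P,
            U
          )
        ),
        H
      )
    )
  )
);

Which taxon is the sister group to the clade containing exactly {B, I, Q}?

The clade containing exactly {B, I, Q} attaches to the tree at the node subtending ((B,(Q,I)),A).
The other lineage descending from that same node — the sister group — is the single tip A.

A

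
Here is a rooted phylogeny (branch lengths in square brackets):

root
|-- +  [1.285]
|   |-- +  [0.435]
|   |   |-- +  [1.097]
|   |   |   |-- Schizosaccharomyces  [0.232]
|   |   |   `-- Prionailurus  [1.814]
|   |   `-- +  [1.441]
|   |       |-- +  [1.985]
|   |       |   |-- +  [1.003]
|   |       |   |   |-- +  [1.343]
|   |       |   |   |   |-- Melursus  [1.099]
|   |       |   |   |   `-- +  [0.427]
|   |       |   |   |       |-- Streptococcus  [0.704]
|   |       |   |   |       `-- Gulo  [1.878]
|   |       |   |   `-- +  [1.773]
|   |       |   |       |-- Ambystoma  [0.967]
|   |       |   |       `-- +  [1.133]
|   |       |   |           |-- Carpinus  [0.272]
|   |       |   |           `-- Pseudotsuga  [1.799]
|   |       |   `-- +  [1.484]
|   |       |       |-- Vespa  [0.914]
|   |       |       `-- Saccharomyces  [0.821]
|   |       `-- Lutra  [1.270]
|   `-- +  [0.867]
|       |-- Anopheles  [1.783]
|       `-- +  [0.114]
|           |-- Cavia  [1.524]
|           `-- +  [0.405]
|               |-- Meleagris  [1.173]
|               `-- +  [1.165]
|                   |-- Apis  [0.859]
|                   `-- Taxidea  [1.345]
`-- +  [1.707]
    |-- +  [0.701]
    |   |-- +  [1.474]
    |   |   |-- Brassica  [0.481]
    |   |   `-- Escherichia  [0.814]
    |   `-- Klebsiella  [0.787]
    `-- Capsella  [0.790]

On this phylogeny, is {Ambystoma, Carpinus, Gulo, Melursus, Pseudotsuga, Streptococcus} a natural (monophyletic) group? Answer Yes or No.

The most recent common ancestor of these taxa subtends ((Melursus,(Streptococcus,Gulo)),(Ambystoma,(Carpinus,Pseudotsuga))).
That clade has exactly 6 tips — every listed taxon and nothing else — so the group is monophyletic.

Yes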